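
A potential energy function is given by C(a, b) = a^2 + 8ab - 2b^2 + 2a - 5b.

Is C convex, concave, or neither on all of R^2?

neither

C is quadratic, so its Hessian is the constant matrix H = [[2, 8], [8, -4]].
det(H) = -72, tr(H) = -2.
det(H) < 0, so H is indefinite: neither convex nor concave.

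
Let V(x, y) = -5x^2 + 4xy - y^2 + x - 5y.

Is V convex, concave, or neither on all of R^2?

V is quadratic, so its Hessian is the constant matrix H = [[-10, 4], [4, -2]].
det(H) = 4, tr(H) = -12.
det(H) > 0 and tr(H) < 0, so H is negative definite everywhere: concave.

concave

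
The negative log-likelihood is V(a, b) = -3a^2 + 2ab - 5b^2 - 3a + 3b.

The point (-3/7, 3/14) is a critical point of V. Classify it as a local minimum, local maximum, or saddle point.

local maximum

The Hessian of V is constant: H = [[-6, 2], [2, -10]].
det(H) = (-6)·(-10) − 2² = 56.
det(H) > 0 and tr(H) = -16 < 0, so H is negative definite and the point is a local maximum.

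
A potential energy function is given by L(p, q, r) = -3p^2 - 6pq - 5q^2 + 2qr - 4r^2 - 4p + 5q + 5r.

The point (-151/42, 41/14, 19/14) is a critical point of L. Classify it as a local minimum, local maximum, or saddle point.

local maximum

The Hessian is constant: H = [[-6, -6, 0], [-6, -10, 2], [0, 2, -8]].
Leading principal minors: Δ₁ = -6, Δ₂ = 24, Δ₃ = -168.
The minors alternate sign starting negative (−, +, −), so H is negative definite: a local maximum.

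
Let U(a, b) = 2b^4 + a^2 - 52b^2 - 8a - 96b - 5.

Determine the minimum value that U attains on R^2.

U(a,b) separates as P(a) + Q(b) − 5, so its minimum is min P + min Q − 5.
P'(a) = 2a - 8 vanishes at a ∈ {4}; Q'(b) = 8(b - 4)(b + 1)(b + 3) vanishes at b ∈ {-3, -1, 4}.
Local minima of P (where P''>0): P(4)=-16. Local minima of Q: Q(-3)=-18, Q(4)=-704.
So the global minimum of U is P(4) + Q(4) − 5 = -16 − 704 − 5 = -725, attained at (4, 4).

-725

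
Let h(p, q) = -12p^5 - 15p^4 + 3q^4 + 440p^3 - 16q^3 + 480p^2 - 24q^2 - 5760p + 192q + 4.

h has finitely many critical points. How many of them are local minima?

h separates as a function of p plus a function of q, so ∇h=0 decouples.
∂h/∂p = -60(p - 4)(p - 2)(p + 3)(p + 4) = 0 at p ∈ {-4, -3, 2, 4}; ∂h/∂q = 12(q - 4)(q - 2)(q + 2) = 0 at q ∈ {-2, 2, 4}.
The Hessian is diagonal: diag(h_pp, h_qq). Second derivatives: h_pp(-4)=2880, h_pp(-3)=-2100, h_pp(2)=3600, h_pp(4)=-6720; h_qq(-2)=288, h_qq(2)=-96, h_qq(4)=144.
Local minima occur where both diagonal entries positive: (-4, -2), (-4, 4), (2, -2), (2, 4). Count: 4.

4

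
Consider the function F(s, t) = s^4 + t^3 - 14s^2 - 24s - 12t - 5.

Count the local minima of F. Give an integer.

F separates as a function of s plus a function of t, so ∇F=0 decouples.
∂F/∂s = 4(s - 3)(s + 1)(s + 2) = 0 at s ∈ {-2, -1, 3}; ∂F/∂t = 3(t - 2)(t + 2) = 0 at t ∈ {-2, 2}.
The Hessian is diagonal: diag(F_ss, F_tt). Second derivatives: F_ss(-2)=20, F_ss(-1)=-16, F_ss(3)=80; F_tt(-2)=-12, F_tt(2)=12.
Local minima occur where both diagonal entries positive: (-2, 2), (3, 2). Count: 2.

2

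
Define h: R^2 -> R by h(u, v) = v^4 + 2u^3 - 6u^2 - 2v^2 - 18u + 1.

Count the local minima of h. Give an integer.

2

h separates as a function of u plus a function of v, so ∇h=0 decouples.
∂h/∂u = 6(u - 3)(u + 1) = 0 at u ∈ {-1, 3}; ∂h/∂v = 4v(v - 1)(v + 1) = 0 at v ∈ {-1, 0, 1}.
The Hessian is diagonal: diag(h_uu, h_vv). Second derivatives: h_uu(-1)=-24, h_uu(3)=24; h_vv(-1)=8, h_vv(0)=-4, h_vv(1)=8.
Local minima occur where both diagonal entries positive: (3, -1), (3, 1). Count: 2.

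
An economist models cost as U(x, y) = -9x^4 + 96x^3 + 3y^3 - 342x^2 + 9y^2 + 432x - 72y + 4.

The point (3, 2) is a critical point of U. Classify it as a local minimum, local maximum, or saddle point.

local minimum

The mixed partial ∂²U/∂x∂y is 0, so the Hessian at any point is diag(U_xx, U_yy) = diag(36(-3x^2 + 16x - 19), 18(y + 1)).
At (3, 2): H = diag(72, 54).
Both eigenvalues are positive, so H is positive definite: a local minimum.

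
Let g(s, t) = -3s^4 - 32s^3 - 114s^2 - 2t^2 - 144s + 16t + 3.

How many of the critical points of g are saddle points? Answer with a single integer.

1

g separates as a function of s plus a function of t, so ∇g=0 decouples.
∂g/∂s = -12(s + 1)(s + 3)(s + 4) = 0 at s ∈ {-4, -3, -1}; ∂g/∂t = -4(t - 4) = 0 at t ∈ {4}.
The Hessian is diagonal: diag(g_ss, g_tt). Second derivatives: g_ss(-4)=-36, g_ss(-3)=24, g_ss(-1)=-72; g_tt(4)=-4.
Saddle points occur where the two diagonal entries have opposite signs: (-3, 4). Count: 1.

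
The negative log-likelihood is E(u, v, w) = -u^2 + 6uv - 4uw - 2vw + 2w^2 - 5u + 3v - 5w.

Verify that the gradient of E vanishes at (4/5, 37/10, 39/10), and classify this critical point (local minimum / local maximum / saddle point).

saddle point

∇E = (-2u + 6v - 4w - 5, 6u - 2w + 3, -4u - 2v + 4w - 5); substituting (4/5, 37/10, 39/10) gives ∇E = (0, 0, 0), so (4/5, 37/10, 39/10) is indeed a critical point.
The Hessian is constant: H = [[-2, 6, -4], [6, 0, -2], [-4, -2, 4]].
Leading principal minors: Δ₁ = -2, Δ₂ = -36, Δ₃ = -40.
The minors fit neither the all-positive nor the alternating-sign pattern, so H is indefinite: a saddle point.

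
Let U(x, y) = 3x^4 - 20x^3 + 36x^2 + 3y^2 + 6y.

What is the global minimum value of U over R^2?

-3

U(x,y) separates as P(x) + Q(y), so its minimum is min P + min Q.
P'(x) = 12x(x - 3)(x - 2) vanishes at x ∈ {0, 2, 3}; Q'(y) = 6y + 6 vanishes at y ∈ {-1}.
Local minima of P (where P''>0): P(0)=0, P(3)=27. Local minima of Q: Q(-1)=-3.
So the global minimum of U is P(0) + Q(-1) = 0 − 3 = -3, attained at (0, -1).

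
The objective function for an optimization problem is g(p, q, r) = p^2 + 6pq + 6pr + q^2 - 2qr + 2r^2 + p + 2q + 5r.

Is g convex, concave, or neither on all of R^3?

g is quadratic, so its Hessian is the constant matrix H = [[2, 6, 6], [6, 2, -2], [6, -2, 4]].
Leading principal minors: 2, -32, -352.
Neither pattern holds ⇒ H is indefinite ⇒ neither convex nor concave.

neither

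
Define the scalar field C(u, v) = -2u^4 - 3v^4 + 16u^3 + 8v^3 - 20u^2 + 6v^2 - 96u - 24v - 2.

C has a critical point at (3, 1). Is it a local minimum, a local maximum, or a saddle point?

local minimum

The mixed partial ∂²C/∂u∂v is 0, so the Hessian at any point is diag(C_uu, C_vv) = diag(8(-3u^2 + 12u - 5), 12(-3v^2 + 4v + 1)).
At (3, 1): H = diag(32, 24).
Both eigenvalues are positive, so H is positive definite: a local minimum.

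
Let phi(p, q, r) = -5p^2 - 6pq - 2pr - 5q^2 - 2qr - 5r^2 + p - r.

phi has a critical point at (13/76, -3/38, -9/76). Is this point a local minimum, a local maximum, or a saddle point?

The Hessian is constant: H = [[-10, -6, -2], [-6, -10, -2], [-2, -2, -10]].
Leading principal minors: Δ₁ = -10, Δ₂ = 64, Δ₃ = -608.
The minors alternate sign starting negative (−, +, −), so H is negative definite: a local maximum.

local maximum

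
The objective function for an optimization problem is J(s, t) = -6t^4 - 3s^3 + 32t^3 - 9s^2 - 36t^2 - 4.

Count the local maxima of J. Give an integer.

2

J separates as a function of s plus a function of t, so ∇J=0 decouples.
∂J/∂s = -9s(s + 2) = 0 at s ∈ {-2, 0}; ∂J/∂t = -24t(t - 3)(t - 1) = 0 at t ∈ {0, 1, 3}.
The Hessian is diagonal: diag(J_ss, J_tt). Second derivatives: J_ss(-2)=18, J_ss(0)=-18; J_tt(0)=-72, J_tt(1)=48, J_tt(3)=-144.
Local maxima occur where both diagonal entries negative: (0, 0), (0, 3). Count: 2.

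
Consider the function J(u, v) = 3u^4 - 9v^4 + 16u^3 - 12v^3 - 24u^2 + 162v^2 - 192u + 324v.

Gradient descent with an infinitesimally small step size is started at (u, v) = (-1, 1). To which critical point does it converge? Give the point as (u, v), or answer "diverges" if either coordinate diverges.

(2, -1)

J is separable, so gradient descent decouples: u follows -∂J/∂u, v follows -∂J/∂v.
∂J/∂u = 12(u - 2)(u + 2)(u + 4); at u=-1 this is -108, so u increases.
∂J/∂v = -36(v - 3)(v + 1)(v + 3); at v=1 this is 576, so v decreases.
u converges to its nearest critical value 2 (a local min of the u-part); v converges to -1. The iterate converges to (2, -1).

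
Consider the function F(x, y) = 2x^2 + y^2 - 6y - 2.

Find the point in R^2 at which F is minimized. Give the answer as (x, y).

(0, 3)

F(x,y) separates as P(x) + Q(y) − 2, so its minimum is min P + min Q − 2.
P'(x) = 4x vanishes at x ∈ {0}; Q'(y) = 2y - 6 vanishes at y ∈ {3}.
Local minima of P (where P''>0): P(0)=0. Local minima of Q: Q(3)=-9.
So the global minimum of F is P(0) + Q(3) − 2 = 0 − 9 − 2 = -11, attained at (0, 3).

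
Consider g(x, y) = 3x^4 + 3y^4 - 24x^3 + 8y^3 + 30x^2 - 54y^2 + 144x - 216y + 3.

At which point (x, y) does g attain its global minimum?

g(x,y) separates as P(x) + Q(y) + 3, so its minimum is min P + min Q + 3.
P'(x) = 12(x - 4)(x - 3)(x + 1) vanishes at x ∈ {-1, 3, 4}; Q'(y) = 12(y - 3)(y + 2)(y + 3) vanishes at y ∈ {-3, -2, 3}.
Local minima of P (where P''>0): P(-1)=-87, P(4)=288. Local minima of Q: Q(-3)=189, Q(3)=-675.
So the global minimum of g is P(-1) + Q(3) + 3 = -87 − 675 + 3 = -759, attained at (-1, 3).

(-1, 3)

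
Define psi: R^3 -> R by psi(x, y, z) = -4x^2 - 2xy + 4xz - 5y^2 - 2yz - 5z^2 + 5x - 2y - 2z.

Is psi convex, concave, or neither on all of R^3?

psi is quadratic, so its Hessian is the constant matrix H = [[-8, -2, 4], [-2, -10, -2], [4, -2, -10]].
Leading principal minors: -8, 76, -536.
Signs alternate −, +, − ⇒ H ≺ 0 ⇒ concave.

concave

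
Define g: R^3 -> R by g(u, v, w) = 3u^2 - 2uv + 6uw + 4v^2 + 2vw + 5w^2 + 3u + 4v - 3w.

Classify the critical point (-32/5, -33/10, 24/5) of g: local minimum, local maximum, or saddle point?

The Hessian is constant: H = [[6, -2, 6], [-2, 8, 2], [6, 2, 10]].
Leading principal minors: Δ₁ = 6, Δ₂ = 44, Δ₃ = 80.
All leading minors are positive, so H is positive definite: a local minimum.

local minimum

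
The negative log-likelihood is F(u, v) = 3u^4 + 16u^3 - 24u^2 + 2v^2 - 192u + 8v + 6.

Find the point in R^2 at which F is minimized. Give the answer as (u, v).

F(u,v) separates as P(u) + Q(v) + 6, so its minimum is min P + min Q + 6.
P'(u) = 12(u - 2)(u + 2)(u + 4) vanishes at u ∈ {-4, -2, 2}; Q'(v) = 4v + 8 vanishes at v ∈ {-2}.
Local minima of P (where P''>0): P(-4)=128, P(2)=-304. Local minima of Q: Q(-2)=-8.
So the global minimum of F is P(2) + Q(-2) + 6 = -304 − 8 + 6 = -306, attained at (2, -2).

(2, -2)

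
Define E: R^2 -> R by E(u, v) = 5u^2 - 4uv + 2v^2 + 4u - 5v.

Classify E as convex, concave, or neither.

E is quadratic, so its Hessian is the constant matrix H = [[10, -4], [-4, 4]].
det(H) = 24, tr(H) = 14.
det(H) > 0 and tr(H) > 0, so H is positive definite everywhere: convex.

convex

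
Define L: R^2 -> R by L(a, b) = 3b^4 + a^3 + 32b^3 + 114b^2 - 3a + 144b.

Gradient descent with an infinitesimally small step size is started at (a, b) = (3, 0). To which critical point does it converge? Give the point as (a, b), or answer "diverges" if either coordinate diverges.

L is separable, so gradient descent decouples: a follows -∂L/∂a, b follows -∂L/∂b.
∂L/∂a = 3(a - 1)(a + 1); at a=3 this is 24, so a decreases.
∂L/∂b = 12(b + 1)(b + 3)(b + 4); at b=0 this is 144, so b decreases.
a converges to its nearest critical value 1 (a local min of the a-part); b converges to -1. The iterate converges to (1, -1).

(1, -1)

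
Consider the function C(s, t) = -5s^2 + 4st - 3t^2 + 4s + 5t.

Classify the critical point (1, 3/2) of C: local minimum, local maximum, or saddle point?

local maximum

The Hessian of C is constant: H = [[-10, 4], [4, -6]].
det(H) = (-10)·(-6) − 4² = 44.
det(H) > 0 and tr(H) = -16 < 0, so H is negative definite and the point is a local maximum.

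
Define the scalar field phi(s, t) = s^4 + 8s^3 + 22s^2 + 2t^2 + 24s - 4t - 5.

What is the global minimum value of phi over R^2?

phi(s,t) separates as P(s) + Q(t) − 5, so its minimum is min P + min Q − 5.
P'(s) = 4(s + 1)(s + 2)(s + 3) vanishes at s ∈ {-3, -2, -1}; Q'(t) = 4(t - 1) vanishes at t ∈ {1}.
Local minima of P (where P''>0): P(-3)=-9, P(-1)=-9. Local minima of Q: Q(1)=-2.
So the global minimum of phi is P(-3) + Q(1) − 5 = -9 − 2 − 5 = -16, attained at (-3, 1).

-16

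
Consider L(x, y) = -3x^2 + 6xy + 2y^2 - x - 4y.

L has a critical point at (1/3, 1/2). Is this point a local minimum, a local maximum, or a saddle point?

The Hessian of L is constant: H = [[-6, 6], [6, 4]].
det(H) = (-6)·4 − 6² = -60.
Since det(H) < 0, H is indefinite and the critical point is a saddle point.

saddle point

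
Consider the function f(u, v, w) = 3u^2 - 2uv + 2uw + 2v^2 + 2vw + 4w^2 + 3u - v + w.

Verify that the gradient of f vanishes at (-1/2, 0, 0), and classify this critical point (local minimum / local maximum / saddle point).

∇f = (6u - 2v + 2w + 3, -2u + 4v + 2w - 1, 2u + 2v + 8w + 1); substituting (-1/2, 0, 0) gives ∇f = (0, 0, 0), so (-1/2, 0, 0) is indeed a critical point.
The Hessian is constant: H = [[6, -2, 2], [-2, 4, 2], [2, 2, 8]].
Leading principal minors: Δ₁ = 6, Δ₂ = 20, Δ₃ = 104.
All leading minors are positive, so H is positive definite: a local minimum.

local minimum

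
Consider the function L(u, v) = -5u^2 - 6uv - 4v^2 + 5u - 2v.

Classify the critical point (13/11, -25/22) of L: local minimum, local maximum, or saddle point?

The Hessian of L is constant: H = [[-10, -6], [-6, -8]].
det(H) = (-10)·(-8) − (-6)² = 44.
det(H) > 0 and tr(H) = -18 < 0, so H is negative definite and the point is a local maximum.

local maximum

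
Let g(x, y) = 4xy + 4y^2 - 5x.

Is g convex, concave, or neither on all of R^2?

g is quadratic, so its Hessian is the constant matrix H = [[0, 4], [4, 8]].
det(H) = -16, tr(H) = 8.
det(H) < 0, so H is indefinite: neither convex nor concave.

neither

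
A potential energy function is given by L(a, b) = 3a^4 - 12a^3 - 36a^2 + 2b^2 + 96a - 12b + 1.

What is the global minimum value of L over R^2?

L(a,b) separates as P(a) + Q(b) + 1, so its minimum is min P + min Q + 1.
P'(a) = 12(a - 4)(a - 1)(a + 2) vanishes at a ∈ {-2, 1, 4}; Q'(b) = 4b - 12 vanishes at b ∈ {3}.
Local minima of P (where P''>0): P(-2)=-192, P(4)=-192. Local minima of Q: Q(3)=-18.
So the global minimum of L is P(-2) + Q(3) + 1 = -192 − 18 + 1 = -209, attained at (-2, 3).

-209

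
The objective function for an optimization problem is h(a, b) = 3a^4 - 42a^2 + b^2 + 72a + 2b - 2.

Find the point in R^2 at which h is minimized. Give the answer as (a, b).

h(a,b) separates as P(a) + Q(b) − 2, so its minimum is min P + min Q − 2.
P'(a) = 12(a - 2)(a - 1)(a + 3) vanishes at a ∈ {-3, 1, 2}; Q'(b) = 2b + 2 vanishes at b ∈ {-1}.
Local minima of P (where P''>0): P(-3)=-351, P(2)=24. Local minima of Q: Q(-1)=-1.
So the global minimum of h is P(-3) + Q(-1) − 2 = -351 − 1 − 2 = -354, attained at (-3, -1).

(-3, -1)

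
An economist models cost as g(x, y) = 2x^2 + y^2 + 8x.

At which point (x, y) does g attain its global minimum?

(-2, 0)

g(x,y) separates as P(x) + Q(y), so its minimum is min P + min Q.
P'(x) = 4x + 8 vanishes at x ∈ {-2}; Q'(y) = 2y vanishes at y ∈ {0}.
Local minima of P (where P''>0): P(-2)=-8. Local minima of Q: Q(0)=0.
So the global minimum of g is P(-2) + Q(0) = -8 + 0 = -8, attained at (-2, 0).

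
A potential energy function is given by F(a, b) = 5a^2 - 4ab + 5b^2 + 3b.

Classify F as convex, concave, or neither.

convex

F is quadratic, so its Hessian is the constant matrix H = [[10, -4], [-4, 10]].
det(H) = 84, tr(H) = 20.
det(H) > 0 and tr(H) > 0, so H is positive definite everywhere: convex.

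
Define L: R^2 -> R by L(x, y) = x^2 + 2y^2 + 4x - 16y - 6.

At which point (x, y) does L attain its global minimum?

L(x,y) separates as P(x) + Q(y) − 6, so its minimum is min P + min Q − 6.
P'(x) = 2x + 4 vanishes at x ∈ {-2}; Q'(y) = 4y - 16 vanishes at y ∈ {4}.
Local minima of P (where P''>0): P(-2)=-4. Local minima of Q: Q(4)=-32.
So the global minimum of L is P(-2) + Q(4) − 6 = -4 − 32 − 6 = -42, attained at (-2, 4).

(-2, 4)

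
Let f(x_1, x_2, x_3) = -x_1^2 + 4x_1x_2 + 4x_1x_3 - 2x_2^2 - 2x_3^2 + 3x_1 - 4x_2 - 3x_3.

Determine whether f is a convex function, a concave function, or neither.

f is quadratic, so its Hessian is the constant matrix H = [[-2, 4, 4], [4, -4, 0], [4, 0, -4]].
Leading principal minors: -2, -8, 96.
Neither pattern holds ⇒ H is indefinite ⇒ neither convex nor concave.

neither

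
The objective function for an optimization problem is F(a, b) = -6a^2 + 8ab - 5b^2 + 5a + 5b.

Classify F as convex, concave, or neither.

concave

F is quadratic, so its Hessian is the constant matrix H = [[-12, 8], [8, -10]].
det(H) = 56, tr(H) = -22.
det(H) > 0 and tr(H) < 0, so H is negative definite everywhere: concave.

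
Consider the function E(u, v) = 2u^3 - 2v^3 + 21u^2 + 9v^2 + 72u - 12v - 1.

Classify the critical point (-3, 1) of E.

The mixed partial ∂²E/∂u∂v is 0, so the Hessian at any point is diag(E_uu, E_vv) = diag(6(2u + 7), 6(-2v + 3)).
At (-3, 1): H = diag(6, 6).
Both eigenvalues are positive, so H is positive definite: a local minimum.

local minimum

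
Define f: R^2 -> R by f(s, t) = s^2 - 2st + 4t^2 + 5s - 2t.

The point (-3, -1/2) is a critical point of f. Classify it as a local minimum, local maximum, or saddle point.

local minimum

The Hessian of f is constant: H = [[2, -2], [-2, 8]].
det(H) = 2·8 − (-2)² = 12.
det(H) > 0 and tr(H) = 10 > 0, so H is positive definite and the point is a local minimum.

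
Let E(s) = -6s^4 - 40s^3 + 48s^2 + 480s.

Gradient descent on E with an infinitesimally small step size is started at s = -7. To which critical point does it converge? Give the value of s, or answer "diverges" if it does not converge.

diverges

E'(s) = -24(s - 2)(s + 2)(s + 5), so E'(-7) = 2160.
Gradient descent moves in the -E' direction, i.e. s is decreasing.
There is no critical point below s=-7, and E' keeps the same sign, so the iterate runs off to −∞.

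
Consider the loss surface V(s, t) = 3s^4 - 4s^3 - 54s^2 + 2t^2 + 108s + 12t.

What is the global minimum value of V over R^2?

V(s,t) separates as P(s) + Q(t), so its minimum is min P + min Q.
P'(s) = 12(s - 3)(s - 1)(s + 3) vanishes at s ∈ {-3, 1, 3}; Q'(t) = 4(t + 3) vanishes at t ∈ {-3}.
Local minima of P (where P''>0): P(-3)=-459, P(3)=-27. Local minima of Q: Q(-3)=-18.
So the global minimum of V is P(-3) + Q(-3) = -459 − 18 = -477, attained at (-3, -3).

-477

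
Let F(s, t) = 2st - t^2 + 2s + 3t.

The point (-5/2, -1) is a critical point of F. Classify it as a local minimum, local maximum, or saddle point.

saddle point

The Hessian of F is constant: H = [[0, 2], [2, -2]].
det(H) = 0·(-2) − 2² = -4.
Since det(H) < 0, H is indefinite and the critical point is a saddle point.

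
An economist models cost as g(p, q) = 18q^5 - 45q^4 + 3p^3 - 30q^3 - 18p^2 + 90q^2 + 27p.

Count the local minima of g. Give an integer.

g separates as a function of p plus a function of q, so ∇g=0 decouples.
∂g/∂p = 9(p - 3)(p - 1) = 0 at p ∈ {1, 3}; ∂g/∂q = 90q(q - 2)(q - 1)(q + 1) = 0 at q ∈ {-1, 0, 1, 2}.
The Hessian is diagonal: diag(g_pp, g_qq). Second derivatives: g_pp(1)=-18, g_pp(3)=18; g_qq(-1)=-540, g_qq(0)=180, g_qq(1)=-180, g_qq(2)=540.
Local minima occur where both diagonal entries positive: (3, 0), (3, 2). Count: 2.

2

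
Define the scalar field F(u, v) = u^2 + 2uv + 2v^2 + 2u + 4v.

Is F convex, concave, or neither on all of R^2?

F is quadratic, so its Hessian is the constant matrix H = [[2, 2], [2, 4]].
det(H) = 4, tr(H) = 6.
det(H) > 0 and tr(H) > 0, so H is positive definite everywhere: convex.

convex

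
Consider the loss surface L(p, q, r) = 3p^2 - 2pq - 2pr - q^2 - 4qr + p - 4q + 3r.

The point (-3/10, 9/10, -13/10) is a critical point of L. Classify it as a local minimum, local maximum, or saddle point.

saddle point

The Hessian is constant: H = [[6, -2, -2], [-2, -2, -4], [-2, -4, 0]].
Leading principal minors: Δ₁ = 6, Δ₂ = -16, Δ₃ = -120.
The minors fit neither the all-positive nor the alternating-sign pattern, so H is indefinite: a saddle point.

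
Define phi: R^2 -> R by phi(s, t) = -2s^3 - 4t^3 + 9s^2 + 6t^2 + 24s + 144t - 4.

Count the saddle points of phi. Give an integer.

phi separates as a function of s plus a function of t, so ∇phi=0 decouples.
∂phi/∂s = -6(s - 4)(s + 1) = 0 at s ∈ {-1, 4}; ∂phi/∂t = -12(t - 4)(t + 3) = 0 at t ∈ {-3, 4}.
The Hessian is diagonal: diag(phi_ss, phi_tt). Second derivatives: phi_ss(-1)=30, phi_ss(4)=-30; phi_tt(-3)=84, phi_tt(4)=-84.
Saddle points occur where the two diagonal entries have opposite signs: (-1, 4), (4, -3). Count: 2.

2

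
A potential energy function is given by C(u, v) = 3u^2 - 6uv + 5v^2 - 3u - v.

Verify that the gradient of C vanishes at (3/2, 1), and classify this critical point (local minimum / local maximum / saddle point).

local minimum

∇C = (6u - 6v - 3, -6u + 10v - 1); substituting (3/2, 1) gives ∇C = (0, 0), so (3/2, 1) is indeed a critical point.
The Hessian of C is constant: H = [[6, -6], [-6, 10]].
det(H) = 6·10 − (-6)² = 24.
det(H) > 0 and tr(H) = 16 > 0, so H is positive definite and the point is a local minimum.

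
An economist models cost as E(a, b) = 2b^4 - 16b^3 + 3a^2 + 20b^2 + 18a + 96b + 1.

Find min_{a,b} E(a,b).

E(a,b) separates as P(a) + Q(b) + 1, so its minimum is min P + min Q + 1.
P'(a) = 6a + 18 vanishes at a ∈ {-3}; Q'(b) = 8(b - 4)(b - 3)(b + 1) vanishes at b ∈ {-1, 3, 4}.
Local minima of P (where P''>0): P(-3)=-27. Local minima of Q: Q(-1)=-58, Q(4)=192.
So the global minimum of E is P(-3) + Q(-1) + 1 = -27 − 58 + 1 = -84, attained at (-3, -1).

-84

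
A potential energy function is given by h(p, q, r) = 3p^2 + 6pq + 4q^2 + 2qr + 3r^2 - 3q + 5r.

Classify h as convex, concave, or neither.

h is quadratic, so its Hessian is the constant matrix H = [[6, 6, 0], [6, 8, 2], [0, 2, 6]].
Leading principal minors: 6, 12, 48.
All positive ⇒ H ≻ 0 ⇒ convex.

convex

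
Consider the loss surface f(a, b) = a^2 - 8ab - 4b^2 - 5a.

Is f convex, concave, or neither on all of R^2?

f is quadratic, so its Hessian is the constant matrix H = [[2, -8], [-8, -8]].
det(H) = -80, tr(H) = -6.
det(H) < 0, so H is indefinite: neither convex nor concave.

neither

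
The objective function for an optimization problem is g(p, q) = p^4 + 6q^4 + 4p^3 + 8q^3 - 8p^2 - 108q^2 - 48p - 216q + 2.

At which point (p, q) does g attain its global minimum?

g(p,q) separates as A(p) + B(q) + 2, so its minimum is min A + min B + 2.
A'(p) = 4(p - 2)(p + 2)(p + 3) vanishes at p ∈ {-3, -2, 2}; B'(q) = 24(q - 3)(q + 1)(q + 3) vanishes at q ∈ {-3, -1, 3}.
Local minima of A (where A''>0): A(-3)=45, A(2)=-80. Local minima of B: B(-3)=-54, B(3)=-918.
So the global minimum of g is A(2) + B(3) + 2 = -80 − 918 + 2 = -996, attained at (2, 3).

(2, 3)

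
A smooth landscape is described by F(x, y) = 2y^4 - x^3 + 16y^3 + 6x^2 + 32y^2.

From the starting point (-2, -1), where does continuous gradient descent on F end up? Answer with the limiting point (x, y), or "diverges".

F is separable, so gradient descent decouples: x follows -∂F/∂x, y follows -∂F/∂y.
∂F/∂x = -3x(x - 4); at x=-2 this is -36, so x increases.
∂F/∂y = 8y(y + 2)(y + 4); at y=-1 this is -24, so y increases.
x converges to its nearest critical value 0 (a local min of the x-part); y converges to 0. The iterate converges to (0, 0).

(0, 0)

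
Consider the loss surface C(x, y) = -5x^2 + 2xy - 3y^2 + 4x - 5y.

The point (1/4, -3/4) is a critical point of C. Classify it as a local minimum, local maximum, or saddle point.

The Hessian of C is constant: H = [[-10, 2], [2, -6]].
det(H) = (-10)·(-6) − 2² = 56.
det(H) > 0 and tr(H) = -16 < 0, so H is negative definite and the point is a local maximum.

local maximum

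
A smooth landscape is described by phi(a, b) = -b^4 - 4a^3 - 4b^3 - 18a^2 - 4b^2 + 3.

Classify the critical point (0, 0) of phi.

The mixed partial ∂²phi/∂a∂b is 0, so the Hessian at any point is diag(phi_aa, phi_bb) = diag(-12(2a + 3), -4(3b^2 + 6b + 2)).
At (0, 0): H = diag(-36, -8).
Both eigenvalues are negative, so H is negative definite: a local maximum.

local maximum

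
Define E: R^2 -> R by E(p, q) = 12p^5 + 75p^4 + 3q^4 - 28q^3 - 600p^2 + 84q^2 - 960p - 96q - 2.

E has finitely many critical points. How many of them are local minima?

4

E separates as a function of p plus a function of q, so ∇E=0 decouples.
∂E/∂p = 60(p - 2)(p + 1)(p + 2)(p + 4) = 0 at p ∈ {-4, -2, -1, 2}; ∂E/∂q = 12(q - 4)(q - 2)(q - 1) = 0 at q ∈ {1, 2, 4}.
The Hessian is diagonal: diag(E_pp, E_qq). Second derivatives: E_pp(-4)=-2160, E_pp(-2)=480, E_pp(-1)=-540, E_pp(2)=4320; E_qq(1)=36, E_qq(2)=-24, E_qq(4)=72.
Local minima occur where both diagonal entries positive: (-2, 1), (-2, 4), (2, 1), (2, 4). Count: 4.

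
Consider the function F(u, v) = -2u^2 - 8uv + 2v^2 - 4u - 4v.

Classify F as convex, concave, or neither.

neither

F is quadratic, so its Hessian is the constant matrix H = [[-4, -8], [-8, 4]].
det(H) = -80, tr(H) = 0.
det(H) < 0, so H is indefinite: neither convex nor concave.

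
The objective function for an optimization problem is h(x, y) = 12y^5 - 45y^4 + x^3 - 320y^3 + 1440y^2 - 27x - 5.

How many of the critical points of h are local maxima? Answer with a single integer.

h separates as a function of x plus a function of y, so ∇h=0 decouples.
∂h/∂x = 3(x - 3)(x + 3) = 0 at x ∈ {-3, 3}; ∂h/∂y = 60y(y - 4)(y - 3)(y + 4) = 0 at y ∈ {-4, 0, 3, 4}.
The Hessian is diagonal: diag(h_xx, h_yy). Second derivatives: h_xx(-3)=-18, h_xx(3)=18; h_yy(-4)=-13440, h_yy(0)=2880, h_yy(3)=-1260, h_yy(4)=1920.
Local maxima occur where both diagonal entries negative: (-3, -4), (-3, 3). Count: 2.

2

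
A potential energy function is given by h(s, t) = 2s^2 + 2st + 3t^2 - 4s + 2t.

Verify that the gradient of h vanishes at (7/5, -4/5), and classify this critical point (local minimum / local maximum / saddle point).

∇h = (4s + 2t - 4, 2s + 6t + 2); substituting (7/5, -4/5) gives ∇h = (0, 0), so (7/5, -4/5) is indeed a critical point.
The Hessian of h is constant: H = [[4, 2], [2, 6]].
det(H) = 4·6 − 2² = 20.
det(H) > 0 and tr(H) = 10 > 0, so H is positive definite and the point is a local minimum.

local minimum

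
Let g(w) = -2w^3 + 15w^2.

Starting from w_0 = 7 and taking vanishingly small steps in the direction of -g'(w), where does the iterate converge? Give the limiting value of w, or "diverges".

g'(w) = -6w(w - 5), so g'(7) = -84.
Gradient descent moves in the -g' direction, i.e. w is increasing.
There is no critical point above w=7, and g' keeps the same sign, so the iterate runs off to +∞.

diverges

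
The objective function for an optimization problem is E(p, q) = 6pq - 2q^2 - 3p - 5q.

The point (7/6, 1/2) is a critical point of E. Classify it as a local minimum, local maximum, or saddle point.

saddle point

The Hessian of E is constant: H = [[0, 6], [6, -4]].
det(H) = 0·(-4) − 6² = -36.
Since det(H) < 0, H is indefinite and the critical point is a saddle point.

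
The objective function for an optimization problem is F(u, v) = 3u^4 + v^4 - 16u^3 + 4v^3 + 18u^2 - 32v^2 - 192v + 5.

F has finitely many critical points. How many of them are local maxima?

1

F separates as a function of u plus a function of v, so ∇F=0 decouples.
∂F/∂u = 12u(u - 3)(u - 1) = 0 at u ∈ {0, 1, 3}; ∂F/∂v = 4(v - 4)(v + 3)(v + 4) = 0 at v ∈ {-4, -3, 4}.
The Hessian is diagonal: diag(F_uu, F_vv). Second derivatives: F_uu(0)=36, F_uu(1)=-24, F_uu(3)=72; F_vv(-4)=32, F_vv(-3)=-28, F_vv(4)=224.
Local maxima occur where both diagonal entries negative: (1, -3). Count: 1.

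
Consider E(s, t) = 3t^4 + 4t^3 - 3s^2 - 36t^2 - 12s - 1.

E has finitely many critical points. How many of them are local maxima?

E separates as a function of s plus a function of t, so ∇E=0 decouples.
∂E/∂s = -6(s + 2) = 0 at s ∈ {-2}; ∂E/∂t = 12t(t - 2)(t + 3) = 0 at t ∈ {-3, 0, 2}.
The Hessian is diagonal: diag(E_ss, E_tt). Second derivatives: E_ss(-2)=-6; E_tt(-3)=180, E_tt(0)=-72, E_tt(2)=120.
Local maxima occur where both diagonal entries negative: (-2, 0). Count: 1.

1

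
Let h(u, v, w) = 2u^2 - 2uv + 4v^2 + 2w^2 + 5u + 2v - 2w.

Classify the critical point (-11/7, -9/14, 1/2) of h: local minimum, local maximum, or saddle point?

The Hessian is constant: H = [[4, -2, 0], [-2, 8, 0], [0, 0, 4]].
Leading principal minors: Δ₁ = 4, Δ₂ = 28, Δ₃ = 112.
All leading minors are positive, so H is positive definite: a local minimum.

local minimum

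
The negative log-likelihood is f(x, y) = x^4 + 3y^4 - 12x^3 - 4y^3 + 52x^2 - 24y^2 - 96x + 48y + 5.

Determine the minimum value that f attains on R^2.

-171

f(x,y) separates as P(x) + Q(y) + 5, so its minimum is min P + min Q + 5.
P'(x) = 4(x - 4)(x - 3)(x - 2) vanishes at x ∈ {2, 3, 4}; Q'(y) = 12(y - 2)(y - 1)(y + 2) vanishes at y ∈ {-2, 1, 2}.
Local minima of P (where P''>0): P(2)=-64, P(4)=-64. Local minima of Q: Q(-2)=-112, Q(2)=16.
So the global minimum of f is P(2) + Q(-2) + 5 = -64 − 112 + 5 = -171, attained at (2, -2).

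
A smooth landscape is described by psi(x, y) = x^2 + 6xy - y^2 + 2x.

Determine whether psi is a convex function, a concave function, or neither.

psi is quadratic, so its Hessian is the constant matrix H = [[2, 6], [6, -2]].
det(H) = -40, tr(H) = 0.
det(H) < 0, so H is indefinite: neither convex nor concave.

neither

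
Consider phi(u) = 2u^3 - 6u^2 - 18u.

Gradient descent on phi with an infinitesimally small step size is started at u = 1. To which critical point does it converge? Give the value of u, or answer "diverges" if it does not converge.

phi'(u) = 6(u - 3)(u + 1), so phi'(1) = -24.
Gradient descent moves in the -phi' direction, i.e. u is increasing.
The nearest critical point in that direction is u = 3, where phi'' = 24 > 0 (a local minimum). The iterate converges there.

3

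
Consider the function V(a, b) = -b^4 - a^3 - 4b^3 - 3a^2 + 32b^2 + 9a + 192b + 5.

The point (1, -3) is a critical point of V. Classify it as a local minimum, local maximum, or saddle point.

The mixed partial ∂²V/∂a∂b is 0, so the Hessian at any point is diag(V_aa, V_bb) = diag(-6(a + 1), 4(-3b^2 - 6b + 16)).
At (1, -3): H = diag(-12, 28).
The eigenvalues have opposite signs, so H is indefinite: a saddle point.

saddle point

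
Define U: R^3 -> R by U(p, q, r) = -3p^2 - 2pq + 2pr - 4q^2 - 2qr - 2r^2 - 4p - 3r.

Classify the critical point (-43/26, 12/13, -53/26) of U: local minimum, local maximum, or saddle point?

local maximum

The Hessian is constant: H = [[-6, -2, 2], [-2, -8, -2], [2, -2, -4]].
Leading principal minors: Δ₁ = -6, Δ₂ = 44, Δ₃ = -104.
The minors alternate sign starting negative (−, +, −), so H is negative definite: a local maximum.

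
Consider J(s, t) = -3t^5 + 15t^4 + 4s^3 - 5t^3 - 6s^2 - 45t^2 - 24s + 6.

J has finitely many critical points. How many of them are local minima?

J separates as a function of s plus a function of t, so ∇J=0 decouples.
∂J/∂s = 12(s - 2)(s + 1) = 0 at s ∈ {-1, 2}; ∂J/∂t = -15t(t - 3)(t - 2)(t + 1) = 0 at t ∈ {-1, 0, 2, 3}.
The Hessian is diagonal: diag(J_ss, J_tt). Second derivatives: J_ss(-1)=-36, J_ss(2)=36; J_tt(-1)=180, J_tt(0)=-90, J_tt(2)=90, J_tt(3)=-180.
Local minima occur where both diagonal entries positive: (2, -1), (2, 2). Count: 2.

2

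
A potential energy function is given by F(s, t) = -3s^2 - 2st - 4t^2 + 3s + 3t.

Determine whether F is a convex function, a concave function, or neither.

concave

F is quadratic, so its Hessian is the constant matrix H = [[-6, -2], [-2, -8]].
det(H) = 44, tr(H) = -14.
det(H) > 0 and tr(H) < 0, so H is negative definite everywhere: concave.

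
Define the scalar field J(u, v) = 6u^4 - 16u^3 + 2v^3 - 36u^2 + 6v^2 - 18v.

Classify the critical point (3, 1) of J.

The mixed partial ∂²J/∂u∂v is 0, so the Hessian at any point is diag(J_uu, J_vv) = diag(24(3u^2 - 4u - 3), 12(v + 1)).
At (3, 1): H = diag(288, 24).
Both eigenvalues are positive, so H is positive definite: a local minimum.

local minimum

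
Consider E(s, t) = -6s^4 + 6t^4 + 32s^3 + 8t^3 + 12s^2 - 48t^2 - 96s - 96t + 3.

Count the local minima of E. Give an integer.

E separates as a function of s plus a function of t, so ∇E=0 decouples.
∂E/∂s = -24(s - 4)(s - 1)(s + 1) = 0 at s ∈ {-1, 1, 4}; ∂E/∂t = 24(t - 2)(t + 1)(t + 2) = 0 at t ∈ {-2, -1, 2}.
The Hessian is diagonal: diag(E_ss, E_tt). Second derivatives: E_ss(-1)=-240, E_ss(1)=144, E_ss(4)=-360; E_tt(-2)=96, E_tt(-1)=-72, E_tt(2)=288.
Local minima occur where both diagonal entries positive: (1, -2), (1, 2). Count: 2.

2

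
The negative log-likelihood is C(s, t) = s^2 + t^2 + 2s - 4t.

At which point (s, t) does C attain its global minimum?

C(s,t) separates as P(s) + Q(t), so its minimum is min P + min Q.
P'(s) = 2s + 2 vanishes at s ∈ {-1}; Q'(t) = 2(t - 2) vanishes at t ∈ {2}.
Local minima of P (where P''>0): P(-1)=-1. Local minima of Q: Q(2)=-4.
So the global minimum of C is P(-1) + Q(2) = -1 − 4 = -5, attained at (-1, 2).

(-1, 2)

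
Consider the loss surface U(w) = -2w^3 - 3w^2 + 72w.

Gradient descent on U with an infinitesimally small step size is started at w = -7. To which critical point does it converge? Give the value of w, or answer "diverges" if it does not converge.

-4

U'(w) = -6(w - 3)(w + 4), so U'(-7) = -180.
Gradient descent moves in the -U' direction, i.e. w is increasing.
The nearest critical point in that direction is w = -4, where U'' = 42 > 0 (a local minimum). The iterate converges there.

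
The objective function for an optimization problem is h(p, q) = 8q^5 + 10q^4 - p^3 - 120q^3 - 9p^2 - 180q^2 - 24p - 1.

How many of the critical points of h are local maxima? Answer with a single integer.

h separates as a function of p plus a function of q, so ∇h=0 decouples.
∂h/∂p = -3(p + 2)(p + 4) = 0 at p ∈ {-4, -2}; ∂h/∂q = 40q(q - 3)(q + 1)(q + 3) = 0 at q ∈ {-3, -1, 0, 3}.
The Hessian is diagonal: diag(h_pp, h_qq). Second derivatives: h_pp(-4)=6, h_pp(-2)=-6; h_qq(-3)=-1440, h_qq(-1)=320, h_qq(0)=-360, h_qq(3)=2880.
Local maxima occur where both diagonal entries negative: (-2, -3), (-2, 0). Count: 2.

2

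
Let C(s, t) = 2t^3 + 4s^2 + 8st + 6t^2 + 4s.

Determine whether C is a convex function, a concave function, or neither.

The term 2t^3 is cubic, so the Hessian is not constant.
∂²C/∂t² = 12t + 12, which takes both signs as t varies (negative for sufficiently negative t). A diagonal entry of the Hessian changing sign means the Hessian is neither positive- nor negative-semidefinite on all of R^2.

neither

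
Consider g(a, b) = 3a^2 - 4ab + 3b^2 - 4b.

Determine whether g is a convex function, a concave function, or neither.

g is quadratic, so its Hessian is the constant matrix H = [[6, -4], [-4, 6]].
det(H) = 20, tr(H) = 12.
det(H) > 0 and tr(H) > 0, so H is positive definite everywhere: convex.

convex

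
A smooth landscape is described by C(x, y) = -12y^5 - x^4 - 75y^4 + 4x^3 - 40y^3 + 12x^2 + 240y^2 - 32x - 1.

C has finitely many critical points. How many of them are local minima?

2

C separates as a function of x plus a function of y, so ∇C=0 decouples.
∂C/∂x = -4(x - 4)(x - 1)(x + 2) = 0 at x ∈ {-2, 1, 4}; ∂C/∂y = -60y(y - 1)(y + 2)(y + 4) = 0 at y ∈ {-4, -2, 0, 1}.
The Hessian is diagonal: diag(C_xx, C_yy). Second derivatives: C_xx(-2)=-72, C_xx(1)=36, C_xx(4)=-72; C_yy(-4)=2400, C_yy(-2)=-720, C_yy(0)=480, C_yy(1)=-900.
Local minima occur where both diagonal entries positive: (1, -4), (1, 0). Count: 2.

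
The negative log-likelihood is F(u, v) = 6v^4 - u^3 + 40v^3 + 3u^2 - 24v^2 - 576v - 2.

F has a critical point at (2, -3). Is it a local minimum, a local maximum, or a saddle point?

local maximum

The mixed partial ∂²F/∂u∂v is 0, so the Hessian at any point is diag(F_uu, F_vv) = diag(6(-u + 1), 24(3v^2 + 10v - 2)).
At (2, -3): H = diag(-6, -120).
Both eigenvalues are negative, so H is negative definite: a local maximum.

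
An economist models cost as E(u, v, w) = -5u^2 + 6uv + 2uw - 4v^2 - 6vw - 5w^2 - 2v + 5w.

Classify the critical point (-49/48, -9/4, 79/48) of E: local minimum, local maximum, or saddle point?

local maximum

The Hessian is constant: H = [[-10, 6, 2], [6, -8, -6], [2, -6, -10]].
Leading principal minors: Δ₁ = -10, Δ₂ = 44, Δ₃ = -192.
The minors alternate sign starting negative (−, +, −), so H is negative definite: a local maximum.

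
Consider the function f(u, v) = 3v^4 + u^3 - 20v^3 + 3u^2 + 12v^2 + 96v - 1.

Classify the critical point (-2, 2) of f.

local maximum

The mixed partial ∂²f/∂u∂v is 0, so the Hessian at any point is diag(f_uu, f_vv) = diag(6(u + 1), 12(3v^2 - 10v + 2)).
At (-2, 2): H = diag(-6, -72).
Both eigenvalues are negative, so H is negative definite: a local maximum.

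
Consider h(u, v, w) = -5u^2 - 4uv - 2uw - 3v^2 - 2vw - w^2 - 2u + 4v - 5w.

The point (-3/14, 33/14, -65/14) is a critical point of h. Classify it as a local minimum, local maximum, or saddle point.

local maximum

The Hessian is constant: H = [[-10, -4, -2], [-4, -6, -2], [-2, -2, -2]].
Leading principal minors: Δ₁ = -10, Δ₂ = 44, Δ₃ = -56.
The minors alternate sign starting negative (−, +, −), so H is negative definite: a local maximum.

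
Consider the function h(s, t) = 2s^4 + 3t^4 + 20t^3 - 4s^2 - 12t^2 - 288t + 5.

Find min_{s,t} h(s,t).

h(s,t) separates as P(s) + Q(t) + 5, so its minimum is min P + min Q + 5.
P'(s) = 8s(s - 1)(s + 1) vanishes at s ∈ {-1, 0, 1}; Q'(t) = 12(t - 2)(t + 3)(t + 4) vanishes at t ∈ {-4, -3, 2}.
Local minima of P (where P''>0): P(-1)=-2, P(1)=-2. Local minima of Q: Q(-4)=448, Q(2)=-416.
So the global minimum of h is P(-1) + Q(2) + 5 = -2 − 416 + 5 = -413, attained at (-1, 2).

-413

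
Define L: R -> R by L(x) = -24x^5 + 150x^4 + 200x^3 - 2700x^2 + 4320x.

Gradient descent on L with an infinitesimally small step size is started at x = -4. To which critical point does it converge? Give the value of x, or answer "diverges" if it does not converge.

-3

L'(x) = -120(x - 4)(x - 3)(x - 1)(x + 3), so L'(-4) = -33600.
Gradient descent moves in the -L' direction, i.e. x is increasing.
The nearest critical point in that direction is x = -3, where L'' = 20160 > 0 (a local minimum). The iterate converges there.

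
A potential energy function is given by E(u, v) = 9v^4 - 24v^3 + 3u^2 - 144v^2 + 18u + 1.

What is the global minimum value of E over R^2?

E(u,v) separates as P(u) + Q(v) + 1, so its minimum is min P + min Q + 1.
P'(u) = 6u + 18 vanishes at u ∈ {-3}; Q'(v) = 36v(v - 4)(v + 2) vanishes at v ∈ {-2, 0, 4}.
Local minima of P (where P''>0): P(-3)=-27. Local minima of Q: Q(-2)=-240, Q(4)=-1536.
So the global minimum of E is P(-3) + Q(4) + 1 = -27 − 1536 + 1 = -1562, attained at (-3, 4).

-1562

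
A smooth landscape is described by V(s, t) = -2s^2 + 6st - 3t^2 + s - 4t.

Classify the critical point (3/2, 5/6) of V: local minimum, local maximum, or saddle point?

The Hessian of V is constant: H = [[-4, 6], [6, -6]].
det(H) = (-4)·(-6) − 6² = -12.
Since det(H) < 0, H is indefinite and the critical point is a saddle point.

saddle point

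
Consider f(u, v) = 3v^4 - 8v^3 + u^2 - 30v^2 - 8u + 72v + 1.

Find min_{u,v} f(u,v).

-167

f(u,v) separates as P(u) + Q(v) + 1, so its minimum is min P + min Q + 1.
P'(u) = 2u - 8 vanishes at u ∈ {4}; Q'(v) = 12(v - 3)(v - 1)(v + 2) vanishes at v ∈ {-2, 1, 3}.
Local minima of P (where P''>0): P(4)=-16. Local minima of Q: Q(-2)=-152, Q(3)=-27.
So the global minimum of f is P(4) + Q(-2) + 1 = -16 − 152 + 1 = -167, attained at (4, -2).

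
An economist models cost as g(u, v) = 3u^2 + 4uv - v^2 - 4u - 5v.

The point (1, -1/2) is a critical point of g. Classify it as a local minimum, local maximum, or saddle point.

saddle point

The Hessian of g is constant: H = [[6, 4], [4, -2]].
det(H) = 6·(-2) − 4² = -28.
Since det(H) < 0, H is indefinite and the critical point is a saddle point.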